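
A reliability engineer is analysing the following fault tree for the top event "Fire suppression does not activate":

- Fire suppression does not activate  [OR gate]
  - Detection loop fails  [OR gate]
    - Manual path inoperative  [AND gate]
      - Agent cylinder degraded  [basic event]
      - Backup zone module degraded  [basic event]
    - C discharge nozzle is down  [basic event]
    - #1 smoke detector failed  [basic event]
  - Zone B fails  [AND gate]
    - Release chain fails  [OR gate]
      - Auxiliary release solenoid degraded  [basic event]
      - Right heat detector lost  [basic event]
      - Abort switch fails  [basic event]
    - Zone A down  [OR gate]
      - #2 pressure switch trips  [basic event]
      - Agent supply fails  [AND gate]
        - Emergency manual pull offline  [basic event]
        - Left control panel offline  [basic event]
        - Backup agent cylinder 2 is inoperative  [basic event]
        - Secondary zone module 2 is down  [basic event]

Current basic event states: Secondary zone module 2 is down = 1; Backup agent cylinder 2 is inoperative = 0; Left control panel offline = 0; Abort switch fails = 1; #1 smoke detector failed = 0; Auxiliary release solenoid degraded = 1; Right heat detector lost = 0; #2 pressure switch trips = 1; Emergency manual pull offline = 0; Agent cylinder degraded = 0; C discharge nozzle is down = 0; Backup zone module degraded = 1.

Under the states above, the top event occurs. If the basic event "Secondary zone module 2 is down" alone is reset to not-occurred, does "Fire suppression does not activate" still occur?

Counterfactual: set "Secondary zone module 2 is down" to not occurred.
Manual path inoperative [AND]: Agent cylinder degraded=not, Backup zone module degraded=occurs → not all inputs occur → does not occur.
Detection loop fails [OR]: Manual path inoperative=not, C discharge nozzle is down=not, #1 smoke detector failed=not → no input occurs → does not occur.
Release chain fails [OR]: Auxiliary release solenoid degraded=occurs, Right heat detector lost=not, Abort switch fails=occurs → at least one input occurs → occurs.
Agent supply fails [AND]: Emergency manual pull offline=not, Left control panel offline=not, Backup agent cylinder 2 is inoperative=not, Secondary zone module 2 is down=not → not all inputs occur → does not occur.
Zone A down [OR]: #2 pressure switch trips=occurs, Agent supply fails=not → at least one input occurs → occurs.
Zone B fails [AND]: Release chain fails=occurs, Zone A down=occurs → all inputs occur → occurs.
Fire suppression does not activate [OR]: Detection loop fails=not, Zone B fails=occurs → at least one input occurs → occurs.

Yes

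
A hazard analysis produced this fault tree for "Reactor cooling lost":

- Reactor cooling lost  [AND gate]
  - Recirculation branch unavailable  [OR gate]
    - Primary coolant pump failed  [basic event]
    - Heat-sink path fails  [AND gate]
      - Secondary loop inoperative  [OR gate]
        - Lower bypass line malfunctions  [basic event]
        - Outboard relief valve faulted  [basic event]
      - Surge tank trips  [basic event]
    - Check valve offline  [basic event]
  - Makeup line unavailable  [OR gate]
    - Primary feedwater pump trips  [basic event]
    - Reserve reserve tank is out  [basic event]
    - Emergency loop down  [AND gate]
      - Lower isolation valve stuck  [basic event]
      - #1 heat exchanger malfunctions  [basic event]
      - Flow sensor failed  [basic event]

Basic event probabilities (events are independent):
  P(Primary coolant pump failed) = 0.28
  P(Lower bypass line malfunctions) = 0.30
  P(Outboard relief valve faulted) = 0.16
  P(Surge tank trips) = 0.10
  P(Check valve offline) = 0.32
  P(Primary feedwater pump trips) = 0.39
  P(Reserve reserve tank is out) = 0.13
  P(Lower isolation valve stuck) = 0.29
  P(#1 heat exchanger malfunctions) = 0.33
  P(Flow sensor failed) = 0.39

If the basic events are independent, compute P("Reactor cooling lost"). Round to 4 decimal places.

0.2595

P(Secondary loop inoperative) [OR] = 1 − (1−0.30) × (1−0.16) = 0.412000
P(Heat-sink path fails) [AND] = 0.412000 × 0.10 = 0.041200
P(Recirculation branch unavailable) [OR] = 1 − (1−0.28) × (1−0.041200) × (1−0.32) = 0.530572
P(Emergency loop down) [AND] = 0.29 × 0.33 × 0.39 = 0.037323
P(Makeup line unavailable) [OR] = 1 − (1−0.39) × (1−0.13) × (1−0.037323) = 0.489107
P(Reactor cooling lost) [AND] = 0.530572 × 0.489107 = 0.259506
Rounded to 4 decimal places: P(Reactor cooling lost) ≈ 0.2595.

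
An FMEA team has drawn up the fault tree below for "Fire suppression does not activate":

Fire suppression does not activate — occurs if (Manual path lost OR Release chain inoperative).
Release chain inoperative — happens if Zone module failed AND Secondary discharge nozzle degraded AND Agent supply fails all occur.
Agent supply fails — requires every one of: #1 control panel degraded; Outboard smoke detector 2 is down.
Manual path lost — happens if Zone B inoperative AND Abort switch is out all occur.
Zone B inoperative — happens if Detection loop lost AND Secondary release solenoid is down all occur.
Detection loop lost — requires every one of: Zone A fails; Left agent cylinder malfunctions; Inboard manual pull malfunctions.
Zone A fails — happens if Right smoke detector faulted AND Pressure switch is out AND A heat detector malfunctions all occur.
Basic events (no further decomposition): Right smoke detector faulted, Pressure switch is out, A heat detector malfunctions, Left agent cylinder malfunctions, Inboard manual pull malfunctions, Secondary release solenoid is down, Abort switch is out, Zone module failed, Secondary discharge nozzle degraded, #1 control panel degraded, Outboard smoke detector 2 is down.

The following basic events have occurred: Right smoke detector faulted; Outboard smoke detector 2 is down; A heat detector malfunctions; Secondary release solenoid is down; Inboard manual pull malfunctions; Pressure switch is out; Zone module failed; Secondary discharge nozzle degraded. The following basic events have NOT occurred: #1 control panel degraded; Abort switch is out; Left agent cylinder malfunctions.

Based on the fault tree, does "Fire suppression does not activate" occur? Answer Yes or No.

No

Zone A fails [AND]: Right smoke detector faulted=occurs, Pressure switch is out=occurs, A heat detector malfunctions=occurs → all inputs occur → occurs.
Detection loop lost [AND]: Zone A fails=occurs, Left agent cylinder malfunctions=not, Inboard manual pull malfunctions=occurs → not all inputs occur → does not occur.
Zone B inoperative [AND]: Detection loop lost=not, Secondary release solenoid is down=occurs → not all inputs occur → does not occur.
Manual path lost [AND]: Zone B inoperative=not, Abort switch is out=not → not all inputs occur → does not occur.
Agent supply fails [AND]: #1 control panel degraded=not, Outboard smoke detector 2 is down=occurs → not all inputs occur → does not occur.
Release chain inoperative [AND]: Zone module failed=occurs, Secondary discharge nozzle degraded=occurs, Agent supply fails=not → not all inputs occur → does not occur.
Fire suppression does not activate [OR]: Manual path lost=not, Release chain inoperative=not → no input occurs → does not occur.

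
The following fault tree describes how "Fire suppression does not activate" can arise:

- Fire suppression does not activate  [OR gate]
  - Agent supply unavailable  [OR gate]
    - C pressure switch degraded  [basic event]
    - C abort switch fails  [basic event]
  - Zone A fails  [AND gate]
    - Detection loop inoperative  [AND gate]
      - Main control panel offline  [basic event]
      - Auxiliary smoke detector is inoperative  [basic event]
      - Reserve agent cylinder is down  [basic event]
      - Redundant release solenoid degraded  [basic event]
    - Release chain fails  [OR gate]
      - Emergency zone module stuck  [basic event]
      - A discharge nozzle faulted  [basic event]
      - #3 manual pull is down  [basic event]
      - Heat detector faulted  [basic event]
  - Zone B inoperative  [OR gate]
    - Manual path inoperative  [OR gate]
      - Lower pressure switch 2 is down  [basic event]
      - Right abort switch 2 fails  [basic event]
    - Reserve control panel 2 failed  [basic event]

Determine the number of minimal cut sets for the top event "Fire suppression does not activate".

Agent supply unavailable [OR]: union of children's cut sets → 2 cut set(s).
Detection loop inoperative [AND]: one cut set from each child combined → 1 × 1 × 1 × 1 = 1 cut set(s).
Release chain fails [OR]: union of children's cut sets → 4 cut set(s).
Zone A fails [AND]: one cut set from each child combined → 1 × 4 = 4 cut set(s).
Manual path inoperative [OR]: union of children's cut sets → 2 cut set(s).
Zone B inoperative [OR]: union of children's cut sets → 3 cut set(s).
Fire suppression does not activate [OR]: union of children's cut sets → 9 cut set(s).
Minimal cut sets: {C pressure switch degraded}; {C abort switch fails}; {Auxiliary smoke detector is inoperative, Emergency zone module stuck, Main control panel offline, Redundant release solenoid degraded, Reserve agent cylinder is down}; {A discharge nozzle faulted, Auxiliary smoke detector is inoperative, Main control panel offline, Redundant release solenoid degraded, Reserve agent cylinder is down}; {#3 manual pull is down, Auxiliary smoke detector is inoperative, Main control panel offline, Redundant release solenoid degraded, Reserve agent cylinder is down}; {Auxiliary smoke detector is inoperative, Heat detector faulted, Main control panel offline, Redundant release solenoid degraded, Reserve agent cylinder is down}; {Lower pressure switch 2 is down}; {Right abort switch 2 fails}; {Reserve control panel 2 failed}.

9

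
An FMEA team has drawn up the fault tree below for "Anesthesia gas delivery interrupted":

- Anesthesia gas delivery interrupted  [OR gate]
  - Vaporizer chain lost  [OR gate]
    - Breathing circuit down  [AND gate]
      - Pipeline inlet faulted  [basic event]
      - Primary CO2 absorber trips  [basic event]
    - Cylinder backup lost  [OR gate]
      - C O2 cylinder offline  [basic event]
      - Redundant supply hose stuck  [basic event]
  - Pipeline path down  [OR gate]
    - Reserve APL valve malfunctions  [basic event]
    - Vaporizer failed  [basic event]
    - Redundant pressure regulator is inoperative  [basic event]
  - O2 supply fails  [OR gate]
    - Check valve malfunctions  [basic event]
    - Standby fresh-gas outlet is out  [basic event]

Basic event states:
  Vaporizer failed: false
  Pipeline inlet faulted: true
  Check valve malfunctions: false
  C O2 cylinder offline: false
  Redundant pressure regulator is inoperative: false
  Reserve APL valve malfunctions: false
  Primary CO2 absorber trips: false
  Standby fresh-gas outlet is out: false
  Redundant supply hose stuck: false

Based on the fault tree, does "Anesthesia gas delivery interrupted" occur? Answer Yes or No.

No

Breathing circuit down [AND]: Pipeline inlet faulted=occurs, Primary CO2 absorber trips=not → not all inputs occur → does not occur.
Cylinder backup lost [OR]: C O2 cylinder offline=not, Redundant supply hose stuck=not → no input occurs → does not occur.
Vaporizer chain lost [OR]: Breathing circuit down=not, Cylinder backup lost=not → no input occurs → does not occur.
Pipeline path down [OR]: Reserve APL valve malfunctions=not, Vaporizer failed=not, Redundant pressure regulator is inoperative=not → no input occurs → does not occur.
O2 supply fails [OR]: Check valve malfunctions=not, Standby fresh-gas outlet is out=not → no input occurs → does not occur.
Anesthesia gas delivery interrupted [OR]: Vaporizer chain lost=not, Pipeline path down=not, O2 supply fails=not → no input occurs → does not occur.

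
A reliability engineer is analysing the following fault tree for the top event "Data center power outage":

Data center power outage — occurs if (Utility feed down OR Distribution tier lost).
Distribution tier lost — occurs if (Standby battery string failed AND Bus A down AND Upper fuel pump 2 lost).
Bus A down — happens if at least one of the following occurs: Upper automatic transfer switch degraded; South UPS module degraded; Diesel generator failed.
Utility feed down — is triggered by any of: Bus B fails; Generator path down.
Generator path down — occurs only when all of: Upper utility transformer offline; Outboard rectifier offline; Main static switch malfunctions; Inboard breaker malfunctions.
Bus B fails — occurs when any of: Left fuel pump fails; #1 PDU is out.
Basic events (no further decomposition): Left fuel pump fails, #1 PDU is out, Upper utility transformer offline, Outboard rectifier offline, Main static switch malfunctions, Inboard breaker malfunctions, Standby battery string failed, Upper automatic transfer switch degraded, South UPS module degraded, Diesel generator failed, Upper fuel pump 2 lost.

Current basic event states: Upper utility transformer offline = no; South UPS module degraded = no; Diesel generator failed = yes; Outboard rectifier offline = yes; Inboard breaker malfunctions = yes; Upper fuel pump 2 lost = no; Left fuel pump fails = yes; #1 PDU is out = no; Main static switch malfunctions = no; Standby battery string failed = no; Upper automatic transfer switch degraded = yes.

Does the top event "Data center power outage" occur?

Bus B fails [OR]: Left fuel pump fails=occurs, #1 PDU is out=not → at least one input occurs → occurs.
Generator path down [AND]: Upper utility transformer offline=not, Outboard rectifier offline=occurs, Main static switch malfunctions=not, Inboard breaker malfunctions=occurs → not all inputs occur → does not occur.
Utility feed down [OR]: Bus B fails=occurs, Generator path down=not → at least one input occurs → occurs.
Bus A down [OR]: Upper automatic transfer switch degraded=occurs, South UPS module degraded=not, Diesel generator failed=occurs → at least one input occurs → occurs.
Distribution tier lost [AND]: Standby battery string failed=not, Bus A down=occurs, Upper fuel pump 2 lost=not → not all inputs occur → does not occur.
Data center power outage [OR]: Utility feed down=occurs, Distribution tier lost=not → at least one input occurs → occurs.

Yes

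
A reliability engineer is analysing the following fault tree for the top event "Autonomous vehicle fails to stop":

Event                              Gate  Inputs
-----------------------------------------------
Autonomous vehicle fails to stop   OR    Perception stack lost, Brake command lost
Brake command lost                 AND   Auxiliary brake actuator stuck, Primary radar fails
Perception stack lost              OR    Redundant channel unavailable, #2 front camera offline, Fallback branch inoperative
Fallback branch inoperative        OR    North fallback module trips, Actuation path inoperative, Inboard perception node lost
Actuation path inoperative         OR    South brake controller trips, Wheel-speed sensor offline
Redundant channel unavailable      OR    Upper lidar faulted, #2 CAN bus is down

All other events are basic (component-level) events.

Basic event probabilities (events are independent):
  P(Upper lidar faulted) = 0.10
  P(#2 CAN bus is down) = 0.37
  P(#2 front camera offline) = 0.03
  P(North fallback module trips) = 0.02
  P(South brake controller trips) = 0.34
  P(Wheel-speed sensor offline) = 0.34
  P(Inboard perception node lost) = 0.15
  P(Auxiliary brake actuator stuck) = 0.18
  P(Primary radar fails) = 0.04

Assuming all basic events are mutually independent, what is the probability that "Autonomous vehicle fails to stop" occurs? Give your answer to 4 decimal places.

0.8019

P(Redundant channel unavailable) [OR] = 1 − (1−0.10) × (1−0.37) = 0.433000
P(Actuation path inoperative) [OR] = 1 − (1−0.34) × (1−0.34) = 0.564400
P(Fallback branch inoperative) [OR] = 1 − (1−0.02) × (1−0.564400) × (1−0.15) = 0.637145
P(Perception stack lost) [OR] = 1 − (1−0.433000) × (1−0.03) × (1−0.637145) = 0.800433
P(Brake command lost) [AND] = 0.18 × 0.04 = 0.007200
P(Autonomous vehicle fails to stop) [OR] = 1 − (1−0.800433) × (1−0.007200) = 0.801870
Rounded to 4 decimal places: P(Autonomous vehicle fails to stop) ≈ 0.8019.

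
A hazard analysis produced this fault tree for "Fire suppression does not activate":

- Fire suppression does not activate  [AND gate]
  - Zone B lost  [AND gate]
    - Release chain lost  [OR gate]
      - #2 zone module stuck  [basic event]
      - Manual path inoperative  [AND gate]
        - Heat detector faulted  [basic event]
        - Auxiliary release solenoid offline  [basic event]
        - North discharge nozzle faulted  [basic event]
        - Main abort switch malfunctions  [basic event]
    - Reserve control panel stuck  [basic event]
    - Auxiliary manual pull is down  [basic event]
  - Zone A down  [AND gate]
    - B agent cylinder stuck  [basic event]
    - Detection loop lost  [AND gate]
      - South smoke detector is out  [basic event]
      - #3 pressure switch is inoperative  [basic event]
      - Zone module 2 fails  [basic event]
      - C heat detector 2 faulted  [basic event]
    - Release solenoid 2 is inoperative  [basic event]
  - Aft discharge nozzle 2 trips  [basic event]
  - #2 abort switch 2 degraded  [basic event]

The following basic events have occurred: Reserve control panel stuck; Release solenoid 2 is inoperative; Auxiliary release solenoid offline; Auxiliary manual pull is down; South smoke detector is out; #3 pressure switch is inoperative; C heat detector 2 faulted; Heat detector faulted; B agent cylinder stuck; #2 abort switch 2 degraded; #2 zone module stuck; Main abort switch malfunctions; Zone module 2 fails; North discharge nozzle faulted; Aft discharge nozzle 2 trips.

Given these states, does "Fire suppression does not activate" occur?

Manual path inoperative [AND]: Heat detector faulted=occurs, Auxiliary release solenoid offline=occurs, North discharge nozzle faulted=occurs, Main abort switch malfunctions=occurs → all inputs occur → occurs.
Release chain lost [OR]: #2 zone module stuck=occurs, Manual path inoperative=occurs → at least one input occurs → occurs.
Zone B lost [AND]: Release chain lost=occurs, Reserve control panel stuck=occurs, Auxiliary manual pull is down=occurs → all inputs occur → occurs.
Detection loop lost [AND]: South smoke detector is out=occurs, #3 pressure switch is inoperative=occurs, Zone module 2 fails=occurs, C heat detector 2 faulted=occurs → all inputs occur → occurs.
Zone A down [AND]: B agent cylinder stuck=occurs, Detection loop lost=occurs, Release solenoid 2 is inoperative=occurs → all inputs occur → occurs.
Fire suppression does not activate [AND]: Zone B lost=occurs, Zone A down=occurs, Aft discharge nozzle 2 trips=occurs, #2 abort switch 2 degraded=occurs → all inputs occur → occurs.

Yes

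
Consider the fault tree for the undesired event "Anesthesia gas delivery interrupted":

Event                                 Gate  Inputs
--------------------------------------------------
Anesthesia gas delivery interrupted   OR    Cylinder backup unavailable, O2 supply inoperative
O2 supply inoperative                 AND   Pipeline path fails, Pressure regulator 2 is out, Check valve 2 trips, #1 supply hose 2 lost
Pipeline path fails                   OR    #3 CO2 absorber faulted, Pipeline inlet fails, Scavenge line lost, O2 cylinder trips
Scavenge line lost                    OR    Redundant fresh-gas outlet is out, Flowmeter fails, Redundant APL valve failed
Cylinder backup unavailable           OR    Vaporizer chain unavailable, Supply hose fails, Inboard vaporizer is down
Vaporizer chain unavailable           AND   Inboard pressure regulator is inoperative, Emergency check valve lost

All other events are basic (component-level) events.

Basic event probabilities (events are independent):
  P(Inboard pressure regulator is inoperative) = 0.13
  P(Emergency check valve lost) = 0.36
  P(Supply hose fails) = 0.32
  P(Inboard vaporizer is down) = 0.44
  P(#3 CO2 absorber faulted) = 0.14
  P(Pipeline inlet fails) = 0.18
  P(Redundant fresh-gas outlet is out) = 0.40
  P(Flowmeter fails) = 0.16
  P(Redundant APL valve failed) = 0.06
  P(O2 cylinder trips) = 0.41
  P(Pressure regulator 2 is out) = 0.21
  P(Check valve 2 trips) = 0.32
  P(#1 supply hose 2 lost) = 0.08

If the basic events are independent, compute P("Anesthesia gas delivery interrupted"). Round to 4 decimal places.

P(Vaporizer chain unavailable) [AND] = 0.13 × 0.36 = 0.046800
P(Cylinder backup unavailable) [OR] = 1 − (1−0.046800) × (1−0.32) × (1−0.44) = 0.637021
P(Scavenge line lost) [OR] = 1 − (1−0.40) × (1−0.16) × (1−0.06) = 0.526240
P(Pipeline path fails) [OR] = 1 − (1−0.14) × (1−0.18) × (1−0.526240) × (1−0.41) = 0.802884
P(O2 supply inoperative) [AND] = 0.802884 × 0.21 × 0.32 × 0.08 = 0.004316
P(Anesthesia gas delivery interrupted) [OR] = 1 − (1−0.637021) × (1−0.004316) = 0.638588
Rounded to 4 decimal places: P(Anesthesia gas delivery interrupted) ≈ 0.6386.

0.6386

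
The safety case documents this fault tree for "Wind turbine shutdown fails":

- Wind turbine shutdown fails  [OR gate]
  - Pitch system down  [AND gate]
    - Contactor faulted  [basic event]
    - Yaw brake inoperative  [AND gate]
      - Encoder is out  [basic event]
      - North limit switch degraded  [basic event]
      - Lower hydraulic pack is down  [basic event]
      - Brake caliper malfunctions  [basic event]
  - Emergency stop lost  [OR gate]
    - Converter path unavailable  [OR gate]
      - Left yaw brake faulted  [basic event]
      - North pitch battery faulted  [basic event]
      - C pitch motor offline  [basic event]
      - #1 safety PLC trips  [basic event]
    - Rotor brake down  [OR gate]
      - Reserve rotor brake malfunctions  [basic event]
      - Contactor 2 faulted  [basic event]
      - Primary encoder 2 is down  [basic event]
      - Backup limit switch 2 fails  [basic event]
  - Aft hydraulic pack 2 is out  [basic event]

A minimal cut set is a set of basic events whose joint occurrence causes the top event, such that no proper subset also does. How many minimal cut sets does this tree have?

Yaw brake inoperative [AND]: one cut set from each child combined → 1 × 1 × 1 × 1 = 1 cut set(s).
Pitch system down [AND]: one cut set from each child combined → 1 × 1 = 1 cut set(s).
Converter path unavailable [OR]: union of children's cut sets → 4 cut set(s).
Rotor brake down [OR]: union of children's cut sets → 4 cut set(s).
Emergency stop lost [OR]: union of children's cut sets → 8 cut set(s).
Wind turbine shutdown fails [OR]: union of children's cut sets → 10 cut set(s).
Minimal cut sets: {Brake caliper malfunctions, Contactor faulted, Encoder is out, Lower hydraulic pack is down, North limit switch degraded}; {Left yaw brake faulted}; {North pitch battery faulted}; {C pitch motor offline}; {#1 safety PLC trips}; {Reserve rotor brake malfunctions}; {Contactor 2 faulted}; {Primary encoder 2 is down}; {Backup limit switch 2 fails}; {Aft hydraulic pack 2 is out}.

10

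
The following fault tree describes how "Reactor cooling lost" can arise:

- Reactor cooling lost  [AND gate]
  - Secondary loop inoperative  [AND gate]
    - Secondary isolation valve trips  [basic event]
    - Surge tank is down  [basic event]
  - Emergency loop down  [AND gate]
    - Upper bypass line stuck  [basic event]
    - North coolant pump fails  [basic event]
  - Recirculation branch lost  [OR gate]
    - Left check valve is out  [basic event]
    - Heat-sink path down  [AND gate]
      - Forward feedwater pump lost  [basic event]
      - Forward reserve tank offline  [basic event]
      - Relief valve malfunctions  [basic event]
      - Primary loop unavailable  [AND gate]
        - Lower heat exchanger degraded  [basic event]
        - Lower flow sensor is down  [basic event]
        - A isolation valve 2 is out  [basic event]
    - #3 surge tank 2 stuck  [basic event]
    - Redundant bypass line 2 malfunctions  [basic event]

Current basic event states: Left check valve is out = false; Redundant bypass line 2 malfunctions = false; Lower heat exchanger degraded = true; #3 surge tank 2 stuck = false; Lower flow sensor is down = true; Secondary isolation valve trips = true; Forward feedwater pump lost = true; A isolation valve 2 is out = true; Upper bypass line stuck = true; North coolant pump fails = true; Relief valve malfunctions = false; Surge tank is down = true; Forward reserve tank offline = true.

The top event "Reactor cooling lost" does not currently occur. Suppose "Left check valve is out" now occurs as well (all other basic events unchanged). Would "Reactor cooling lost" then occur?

Counterfactual: set "Left check valve is out" to occurred.
Secondary loop inoperative [AND]: Secondary isolation valve trips=occurs, Surge tank is down=occurs → all inputs occur → occurs.
Emergency loop down [AND]: Upper bypass line stuck=occurs, North coolant pump fails=occurs → all inputs occur → occurs.
Primary loop unavailable [AND]: Lower heat exchanger degraded=occurs, Lower flow sensor is down=occurs, A isolation valve 2 is out=occurs → all inputs occur → occurs.
Heat-sink path down [AND]: Forward feedwater pump lost=occurs, Forward reserve tank offline=occurs, Relief valve malfunctions=not, Primary loop unavailable=occurs → not all inputs occur → does not occur.
Recirculation branch lost [OR]: Left check valve is out=occurs, Heat-sink path down=not, #3 surge tank 2 stuck=not, Redundant bypass line 2 malfunctions=not → at least one input occurs → occurs.
Reactor cooling lost [AND]: Secondary loop inoperative=occurs, Emergency loop down=occurs, Recirculation branch lost=occurs → all inputs occur → occurs.

Yes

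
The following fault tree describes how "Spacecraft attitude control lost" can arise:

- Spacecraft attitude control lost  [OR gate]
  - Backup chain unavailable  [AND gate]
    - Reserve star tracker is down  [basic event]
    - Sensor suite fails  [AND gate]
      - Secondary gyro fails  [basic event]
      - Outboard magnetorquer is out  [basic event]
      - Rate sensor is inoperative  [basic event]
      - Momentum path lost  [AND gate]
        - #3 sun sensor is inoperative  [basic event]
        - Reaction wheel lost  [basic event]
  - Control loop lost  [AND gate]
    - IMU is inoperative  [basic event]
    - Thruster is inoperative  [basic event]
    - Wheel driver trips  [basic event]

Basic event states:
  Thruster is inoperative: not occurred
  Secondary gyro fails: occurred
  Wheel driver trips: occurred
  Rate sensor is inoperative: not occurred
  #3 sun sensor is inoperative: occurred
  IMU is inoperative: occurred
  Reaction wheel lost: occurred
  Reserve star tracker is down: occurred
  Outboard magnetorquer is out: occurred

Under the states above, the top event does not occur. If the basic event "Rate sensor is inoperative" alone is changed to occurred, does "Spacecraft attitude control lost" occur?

Yes

Counterfactual: set "Rate sensor is inoperative" to occurred.
Momentum path lost [AND]: #3 sun sensor is inoperative=occurs, Reaction wheel lost=occurs → all inputs occur → occurs.
Sensor suite fails [AND]: Secondary gyro fails=occurs, Outboard magnetorquer is out=occurs, Rate sensor is inoperative=occurs, Momentum path lost=occurs → all inputs occur → occurs.
Backup chain unavailable [AND]: Reserve star tracker is down=occurs, Sensor suite fails=occurs → all inputs occur → occurs.
Control loop lost [AND]: IMU is inoperative=occurs, Thruster is inoperative=not, Wheel driver trips=occurs → not all inputs occur → does not occur.
Spacecraft attitude control lost [OR]: Backup chain unavailable=occurs, Control loop lost=not → at least one input occurs → occurs.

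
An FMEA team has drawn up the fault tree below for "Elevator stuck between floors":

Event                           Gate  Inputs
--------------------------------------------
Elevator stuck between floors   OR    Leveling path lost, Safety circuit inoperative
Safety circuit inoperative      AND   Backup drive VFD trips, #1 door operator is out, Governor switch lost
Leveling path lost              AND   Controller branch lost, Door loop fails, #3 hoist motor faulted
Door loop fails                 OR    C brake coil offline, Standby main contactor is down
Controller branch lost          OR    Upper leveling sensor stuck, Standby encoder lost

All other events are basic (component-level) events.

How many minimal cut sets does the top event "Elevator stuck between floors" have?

5

Controller branch lost [OR]: union of children's cut sets → 2 cut set(s).
Door loop fails [OR]: union of children's cut sets → 2 cut set(s).
Leveling path lost [AND]: one cut set from each child combined → 2 × 2 × 1 = 4 cut set(s).
Safety circuit inoperative [AND]: one cut set from each child combined → 1 × 1 × 1 = 1 cut set(s).
Elevator stuck between floors [OR]: union of children's cut sets → 5 cut set(s).
Minimal cut sets: {#3 hoist motor faulted, C brake coil offline, Upper leveling sensor stuck}; {#3 hoist motor faulted, Standby main contactor is down, Upper leveling sensor stuck}; {#3 hoist motor faulted, C brake coil offline, Standby encoder lost}; {#3 hoist motor faulted, Standby encoder lost, Standby main contactor is down}; {#1 door operator is out, Backup drive VFD trips, Governor switch lost}.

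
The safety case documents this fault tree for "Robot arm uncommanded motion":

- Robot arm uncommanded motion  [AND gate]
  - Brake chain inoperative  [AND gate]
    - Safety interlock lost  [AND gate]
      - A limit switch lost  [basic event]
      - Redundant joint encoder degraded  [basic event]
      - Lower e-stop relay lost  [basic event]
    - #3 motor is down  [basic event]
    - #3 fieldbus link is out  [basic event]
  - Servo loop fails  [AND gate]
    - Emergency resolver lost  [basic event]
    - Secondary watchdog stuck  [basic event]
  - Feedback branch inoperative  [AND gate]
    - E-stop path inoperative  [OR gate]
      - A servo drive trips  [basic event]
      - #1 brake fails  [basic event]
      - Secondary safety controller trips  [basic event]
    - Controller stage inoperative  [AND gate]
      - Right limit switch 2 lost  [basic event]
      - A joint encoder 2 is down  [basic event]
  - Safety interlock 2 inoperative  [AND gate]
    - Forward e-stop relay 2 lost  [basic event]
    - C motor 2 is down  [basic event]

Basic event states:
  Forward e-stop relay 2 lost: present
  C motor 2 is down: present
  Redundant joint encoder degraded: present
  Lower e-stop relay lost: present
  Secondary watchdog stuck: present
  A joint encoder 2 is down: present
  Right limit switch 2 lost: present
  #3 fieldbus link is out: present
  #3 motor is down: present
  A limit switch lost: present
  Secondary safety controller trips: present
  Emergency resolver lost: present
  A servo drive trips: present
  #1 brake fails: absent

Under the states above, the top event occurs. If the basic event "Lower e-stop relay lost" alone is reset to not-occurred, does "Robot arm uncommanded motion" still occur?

Counterfactual: set "Lower e-stop relay lost" to not occurred.
Safety interlock lost [AND]: A limit switch lost=occurs, Redundant joint encoder degraded=occurs, Lower e-stop relay lost=not → not all inputs occur → does not occur.
Brake chain inoperative [AND]: Safety interlock lost=not, #3 motor is down=occurs, #3 fieldbus link is out=occurs → not all inputs occur → does not occur.
Servo loop fails [AND]: Emergency resolver lost=occurs, Secondary watchdog stuck=occurs → all inputs occur → occurs.
E-stop path inoperative [OR]: A servo drive trips=occurs, #1 brake fails=not, Secondary safety controller trips=occurs → at least one input occurs → occurs.
Controller stage inoperative [AND]: Right limit switch 2 lost=occurs, A joint encoder 2 is down=occurs → all inputs occur → occurs.
Feedback branch inoperative [AND]: E-stop path inoperative=occurs, Controller stage inoperative=occurs → all inputs occur → occurs.
Safety interlock 2 inoperative [AND]: Forward e-stop relay 2 lost=occurs, C motor 2 is down=occurs → all inputs occur → occurs.
Robot arm uncommanded motion [AND]: Brake chain inoperative=not, Servo loop fails=occurs, Feedback branch inoperative=occurs, Safety interlock 2 inoperative=occurs → not all inputs occur → does not occur.

No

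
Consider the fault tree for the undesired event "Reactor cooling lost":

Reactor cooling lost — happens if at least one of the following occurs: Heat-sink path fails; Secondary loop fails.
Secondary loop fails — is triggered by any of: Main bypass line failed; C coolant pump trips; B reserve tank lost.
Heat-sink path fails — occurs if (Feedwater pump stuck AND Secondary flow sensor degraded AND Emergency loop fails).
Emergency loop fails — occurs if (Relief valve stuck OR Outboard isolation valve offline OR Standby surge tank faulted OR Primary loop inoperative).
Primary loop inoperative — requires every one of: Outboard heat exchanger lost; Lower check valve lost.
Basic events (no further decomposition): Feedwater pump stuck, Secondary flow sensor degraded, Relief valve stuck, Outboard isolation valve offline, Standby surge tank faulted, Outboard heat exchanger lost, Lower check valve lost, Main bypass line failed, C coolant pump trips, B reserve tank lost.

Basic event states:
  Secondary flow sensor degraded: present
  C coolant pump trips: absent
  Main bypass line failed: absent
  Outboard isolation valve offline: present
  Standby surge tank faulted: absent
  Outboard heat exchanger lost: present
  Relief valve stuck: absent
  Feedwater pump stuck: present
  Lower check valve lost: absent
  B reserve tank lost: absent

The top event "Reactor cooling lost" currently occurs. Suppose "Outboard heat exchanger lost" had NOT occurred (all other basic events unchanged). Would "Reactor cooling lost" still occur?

Counterfactual: set "Outboard heat exchanger lost" to not occurred.
Primary loop inoperative [AND]: Outboard heat exchanger lost=not, Lower check valve lost=not → not all inputs occur → does not occur.
Emergency loop fails [OR]: Relief valve stuck=not, Outboard isolation valve offline=occurs, Standby surge tank faulted=not, Primary loop inoperative=not → at least one input occurs → occurs.
Heat-sink path fails [AND]: Feedwater pump stuck=occurs, Secondary flow sensor degraded=occurs, Emergency loop fails=occurs → all inputs occur → occurs.
Secondary loop fails [OR]: Main bypass line failed=not, C coolant pump trips=not, B reserve tank lost=not → no input occurs → does not occur.
Reactor cooling lost [OR]: Heat-sink path fails=occurs, Secondary loop fails=not → at least one input occurs → occurs.

Yes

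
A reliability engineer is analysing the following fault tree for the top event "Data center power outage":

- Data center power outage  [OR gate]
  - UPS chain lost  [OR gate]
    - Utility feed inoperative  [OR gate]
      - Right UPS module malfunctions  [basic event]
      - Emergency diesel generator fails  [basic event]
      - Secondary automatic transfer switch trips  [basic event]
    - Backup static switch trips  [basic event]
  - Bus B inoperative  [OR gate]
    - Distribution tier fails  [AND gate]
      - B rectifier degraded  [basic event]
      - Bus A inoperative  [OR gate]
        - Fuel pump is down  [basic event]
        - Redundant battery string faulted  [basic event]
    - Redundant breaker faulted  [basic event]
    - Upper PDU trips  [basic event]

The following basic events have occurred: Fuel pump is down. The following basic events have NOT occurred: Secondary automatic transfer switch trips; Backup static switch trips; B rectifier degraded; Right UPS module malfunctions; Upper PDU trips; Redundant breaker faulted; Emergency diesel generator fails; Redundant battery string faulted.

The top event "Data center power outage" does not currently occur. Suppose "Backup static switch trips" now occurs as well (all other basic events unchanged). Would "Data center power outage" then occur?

Yes

Counterfactual: set "Backup static switch trips" to occurred.
Utility feed inoperative [OR]: Right UPS module malfunctions=not, Emergency diesel generator fails=not, Secondary automatic transfer switch trips=not → no input occurs → does not occur.
UPS chain lost [OR]: Utility feed inoperative=not, Backup static switch trips=occurs → at least one input occurs → occurs.
Bus A inoperative [OR]: Fuel pump is down=occurs, Redundant battery string faulted=not → at least one input occurs → occurs.
Distribution tier fails [AND]: B rectifier degraded=not, Bus A inoperative=occurs → not all inputs occur → does not occur.
Bus B inoperative [OR]: Distribution tier fails=not, Redundant breaker faulted=not, Upper PDU trips=not → no input occurs → does not occur.
Data center power outage [OR]: UPS chain lost=occurs, Bus B inoperative=not → at least one input occurs → occurs.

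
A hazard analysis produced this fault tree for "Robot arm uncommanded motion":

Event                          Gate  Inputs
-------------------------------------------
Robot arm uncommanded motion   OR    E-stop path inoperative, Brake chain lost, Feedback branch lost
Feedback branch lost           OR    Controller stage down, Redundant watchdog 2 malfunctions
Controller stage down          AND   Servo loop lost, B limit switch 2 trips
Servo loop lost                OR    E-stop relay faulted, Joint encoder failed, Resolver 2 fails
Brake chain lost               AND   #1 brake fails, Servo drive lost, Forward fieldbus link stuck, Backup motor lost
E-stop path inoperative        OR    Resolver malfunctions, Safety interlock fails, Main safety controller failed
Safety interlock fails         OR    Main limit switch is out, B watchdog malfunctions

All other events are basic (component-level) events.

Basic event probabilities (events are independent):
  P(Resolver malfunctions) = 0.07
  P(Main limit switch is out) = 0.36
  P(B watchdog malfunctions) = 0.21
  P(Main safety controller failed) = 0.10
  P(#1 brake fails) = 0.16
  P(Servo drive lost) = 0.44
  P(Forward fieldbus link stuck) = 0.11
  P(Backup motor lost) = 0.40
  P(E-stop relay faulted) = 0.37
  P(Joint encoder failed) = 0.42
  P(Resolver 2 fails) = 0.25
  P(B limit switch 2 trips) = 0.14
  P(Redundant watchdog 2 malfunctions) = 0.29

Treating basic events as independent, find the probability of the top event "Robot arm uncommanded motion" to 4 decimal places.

0.7309

P(Safety interlock fails) [OR] = 1 − (1−0.36) × (1−0.21) = 0.494400
P(E-stop path inoperative) [OR] = 1 − (1−0.07) × (1−0.494400) × (1−0.10) = 0.576813
P(Brake chain lost) [AND] = 0.16 × 0.44 × 0.11 × 0.40 = 0.003098
P(Servo loop lost) [OR] = 1 − (1−0.37) × (1−0.42) × (1−0.25) = 0.725950
P(Controller stage down) [AND] = 0.725950 × 0.14 = 0.101633
P(Feedback branch lost) [OR] = 1 − (1−0.101633) × (1−0.29) = 0.362159
P(Robot arm uncommanded motion) [OR] = 1 − (1−0.576813) × (1−0.003098) × (1−0.362159) = 0.730910
Rounded to 4 decimal places: P(Robot arm uncommanded motion) ≈ 0.7309.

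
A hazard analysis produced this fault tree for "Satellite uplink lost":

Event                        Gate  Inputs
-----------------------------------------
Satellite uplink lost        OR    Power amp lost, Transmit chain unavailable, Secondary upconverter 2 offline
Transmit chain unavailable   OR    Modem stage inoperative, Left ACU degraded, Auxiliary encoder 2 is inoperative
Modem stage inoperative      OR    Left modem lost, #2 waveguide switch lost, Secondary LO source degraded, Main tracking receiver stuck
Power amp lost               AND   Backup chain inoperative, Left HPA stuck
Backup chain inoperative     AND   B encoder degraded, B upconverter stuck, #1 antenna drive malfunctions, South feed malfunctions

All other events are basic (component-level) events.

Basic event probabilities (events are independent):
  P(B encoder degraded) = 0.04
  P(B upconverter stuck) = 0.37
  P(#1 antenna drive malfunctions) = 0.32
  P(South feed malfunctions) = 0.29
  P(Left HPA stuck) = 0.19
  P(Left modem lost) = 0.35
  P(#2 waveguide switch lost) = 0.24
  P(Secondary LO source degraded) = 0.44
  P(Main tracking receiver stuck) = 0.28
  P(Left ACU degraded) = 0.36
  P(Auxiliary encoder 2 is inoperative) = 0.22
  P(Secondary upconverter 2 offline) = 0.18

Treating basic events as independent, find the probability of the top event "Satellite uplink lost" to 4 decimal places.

P(Backup chain inoperative) [AND] = 0.04 × 0.37 × 0.32 × 0.29 = 0.001373
P(Power amp lost) [AND] = 0.001373 × 0.19 = 0.000261
P(Modem stage inoperative) [OR] = 1 − (1−0.35) × (1−0.24) × (1−0.44) × (1−0.28) = 0.800819
P(Transmit chain unavailable) [OR] = 1 − (1−0.800819) × (1−0.36) × (1−0.22) = 0.900569
P(Satellite uplink lost) [OR] = 1 − (1−0.000261) × (1−0.900569) × (1−0.18) = 0.918488
Rounded to 4 decimal places: P(Satellite uplink lost) ≈ 0.9185.

0.9185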